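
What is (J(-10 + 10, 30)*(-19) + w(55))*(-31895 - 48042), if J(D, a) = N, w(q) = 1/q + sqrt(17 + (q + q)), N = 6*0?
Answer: -7267/5 - 79937*sqrt(127) ≈ -9.0230e+5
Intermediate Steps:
N = 0
w(q) = 1/q + sqrt(17 + 2*q)
J(D, a) = 0
(J(-10 + 10, 30)*(-19) + w(55))*(-31895 - 48042) = (0*(-19) + (1/55 + sqrt(17 + 2*55)))*(-31895 - 48042) = (0 + (1/55 + sqrt(17 + 110)))*(-79937) = (0 + (1/55 + sqrt(127)))*(-79937) = (1/55 + sqrt(127))*(-79937) = -7267/5 - 79937*sqrt(127)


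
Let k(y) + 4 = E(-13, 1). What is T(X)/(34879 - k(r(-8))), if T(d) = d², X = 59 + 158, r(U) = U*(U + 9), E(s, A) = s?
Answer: 47089/34896 ≈ 1.3494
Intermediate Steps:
r(U) = U*(9 + U)
k(y) = -17 (k(y) = -4 - 13 = -17)
X = 217
T(X)/(34879 - k(r(-8))) = 217²/(34879 - 1*(-17)) = 47089/(34879 + 17) = 47089/34896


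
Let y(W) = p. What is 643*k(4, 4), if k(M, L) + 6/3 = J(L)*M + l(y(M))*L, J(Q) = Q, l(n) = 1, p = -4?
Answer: 11574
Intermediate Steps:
y(W) = -4
k(M, L) = -2 + L + L*M (k(M, L) = -2 + (L*M + 1*L) = -2 + (L*M + L) = -2 + (L + L*M) = -2 + L + L*M)
643*k(4, 4) = 643*(-2 + 4 + 4*4) = 643*(-2 + 4 + 16) = 643*18 = 11574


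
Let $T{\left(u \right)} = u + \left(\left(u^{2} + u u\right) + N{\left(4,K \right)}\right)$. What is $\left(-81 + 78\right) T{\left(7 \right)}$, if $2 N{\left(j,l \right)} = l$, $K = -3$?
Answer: $- \frac{621}{2} \approx -310.5$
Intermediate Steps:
$N{\left(j,l \right)} = \frac{l}{2}$
$T{\left(u \right)} = - \frac{3}{2} + u + 2 u^{2}$ ($T{\left(u \right)} = u + \left(\left(u^{2} + u u\right) + \frac{1}{2} \left(-3\right)\right) = u + \left(\left(u^{2} + u^{2}\right) - \frac{3}{2}\right) = u + \left(2 u^{2} - \frac{3}{2}\right) = u + \left(- \frac{3}{2} + 2 u^{2}\right) = - \frac{3}{2} + u + 2 u^{2}$)
$\left(-81 + 78\right) T{\left(7 \right)} = \left(-81 + 78\right) \left(- \frac{3}{2} + 7 + 2 \cdot 7^{2}\right) = - 3 \left(- \frac{3}{2} + 7 + 2 \cdot 49\right) = - 3 \left(- \frac{3}{2} + 7 + 98\right) = \left(-3\right) \frac{207}{2} = - \frac{621}{2}$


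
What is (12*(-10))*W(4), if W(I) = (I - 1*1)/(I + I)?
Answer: -45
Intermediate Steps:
W(I) = (-1 + I)/(2*I) (W(I) = (I - 1)/((2*I)) = (-1 + I)*(1/(2*I)) = (-1 + I)/(2*I))
(12*(-10))*W(4) = (12*(-10))*((½)*(-1 + 4)/4) = -60*3/4 = -120*3/8 = -45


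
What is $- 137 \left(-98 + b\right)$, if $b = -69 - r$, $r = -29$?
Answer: $18906$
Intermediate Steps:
$b = -40$ ($b = -69 - -29 = -69 + 29 = -40$)
$- 137 \left(-98 + b\right) = - 137 \left(-98 - 40\right) = \left(-137\right) \left(-138\right) = 18906$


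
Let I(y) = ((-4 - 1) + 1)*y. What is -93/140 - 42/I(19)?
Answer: -297/2660 ≈ -0.11165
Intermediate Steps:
I(y) = -4*y (I(y) = (-5 + 1)*y = -4*y)
-93/140 - 42/I(19) = -93/140 - 42/((-4*19)) = -93*1/140 - 42/(-76) = -93/140 - 42*(-1/76) = -93/140 + 21/38 = -297/2660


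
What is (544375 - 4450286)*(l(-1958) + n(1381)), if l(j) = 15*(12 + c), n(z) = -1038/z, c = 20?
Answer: -2585095948062/1381 ≈ -1.8719e+9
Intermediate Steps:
l(j) = 480 (l(j) = 15*(12 + 20) = 15*32 = 480)
(544375 - 4450286)*(l(-1958) + n(1381)) = (544375 - 4450286)*(480 - 1038/1381) = -3905911*(480 - 1038*1/1381) = -3905911*(480 - 1038/1381) = -3905911*661842/1381 = -2585095948062/1381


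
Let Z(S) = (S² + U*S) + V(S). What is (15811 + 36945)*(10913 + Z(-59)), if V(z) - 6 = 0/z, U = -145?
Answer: 1211013980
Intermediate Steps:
V(z) = 6 (V(z) = 6 + 0/z = 6 + 0 = 6)
Z(S) = 6 + S² - 145*S (Z(S) = (S² - 145*S) + 6 = 6 + S² - 145*S)
(15811 + 36945)*(10913 + Z(-59)) = (15811 + 36945)*(10913 + (6 + (-59)² - 145*(-59))) = 52756*(10913 + (6 + 3481 + 8555)) = 52756*(10913 + 12042) = 52756*22955 = 1211013980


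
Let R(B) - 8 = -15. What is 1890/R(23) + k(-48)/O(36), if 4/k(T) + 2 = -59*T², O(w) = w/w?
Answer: -18351632/67969 ≈ -270.00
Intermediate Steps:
R(B) = -7 (R(B) = 8 - 15 = -7)
O(w) = 1
k(T) = 4/(-2 - 59*T²)
1890/R(23) + k(-48)/O(36) = 1890/(-7) - 4/(2 + 59*(-48)²)/1 = 1890*(-⅐) - 4/(2 + 59*2304)*1 = -270 - 4/(2 + 135936)*1 = -270 - 4/135938*1 = -270 - 4*1/135938*1 = -270 - 2/67969*1 = -270 - 2/67969 = -18351632/67969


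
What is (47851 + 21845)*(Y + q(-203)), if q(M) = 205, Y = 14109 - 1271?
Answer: 909044928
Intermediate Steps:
Y = 12838
(47851 + 21845)*(Y + q(-203)) = (47851 + 21845)*(12838 + 205) = 69696*13043 = 909044928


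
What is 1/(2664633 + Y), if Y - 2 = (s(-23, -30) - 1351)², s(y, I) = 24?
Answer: 1/4425564 ≈ 2.2596e-7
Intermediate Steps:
Y = 1760931 (Y = 2 + (24 - 1351)² = 2 + (-1327)² = 2 + 1760929 = 1760931)
1/(2664633 + Y) = 1/(2664633 + 1760931) = 1/4425564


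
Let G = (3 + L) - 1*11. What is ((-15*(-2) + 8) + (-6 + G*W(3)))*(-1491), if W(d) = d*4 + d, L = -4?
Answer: 220668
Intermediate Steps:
W(d) = 5*d (W(d) = 4*d + d = 5*d)
G = -12 (G = (3 - 4) - 1*11 = -1 - 11 = -12)
((-15*(-2) + 8) + (-6 + G*W(3)))*(-1491) = ((-15*(-2) + 8) + (-6 - 60*3))*(-1491) = ((30 + 8) + (-6 - 12*15))*(-1491) = (38 + (-6 - 180))*(-1491) = (38 - 186)*(-1491) = -148*(-1491) = 220668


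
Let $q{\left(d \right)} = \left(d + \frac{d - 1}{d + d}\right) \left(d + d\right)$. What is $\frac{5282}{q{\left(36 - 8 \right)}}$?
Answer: $\frac{5282}{1595} \approx 3.3116$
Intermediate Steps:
$q{\left(d \right)} = 2 d \left(d + \frac{-1 + d}{2 d}\right)$ ($q{\left(d \right)} = \left(d + \frac{-1 + d}{2 d}\right) 2 d = 2 d \left(d + \frac{-1 + d}{2 d}\right)$)
$\frac{5282}{q{\left(36 - 8 \right)}} = \frac{5282}{-1 + \left(36 - 8\right) + 2 \left(36 - 8\right)^{2}} = \frac{5282}{-1 + 28 + 2 \cdot 28^{2}} = \frac{5282}{-1 + 28 + 2 \cdot 784} = \frac{5282}{-1 + 28 + 1568} = \frac{5282}{1595}$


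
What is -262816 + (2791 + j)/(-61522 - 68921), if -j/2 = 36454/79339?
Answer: -2719940082952673/10349217177 ≈ -2.6282e+5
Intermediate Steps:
j = -72908/79339 ≈ -0.91894
-262816 + (2791 + j)/(-61522 - 68921) = -262816 + (2791 - 72908/79339)/(-61522 - 68921) = -262816 + (221362241/79339)/(-130443) = -262816 + (221362241/79339)*(-1/130443) = -262816 - 221362241/10349217177 = -2719940082952673/10349217177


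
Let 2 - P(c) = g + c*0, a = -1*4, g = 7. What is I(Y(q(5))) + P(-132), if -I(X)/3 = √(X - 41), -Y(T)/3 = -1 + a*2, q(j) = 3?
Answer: -5 - 3*I*√14 ≈ -5.0 - 11.225*I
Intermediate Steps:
a = -4
P(c) = -5 (P(c) = 2 - (7 + c*0) = 2 - (7 + 0) = 2 - 1*7 = 2 - 7 = -5)
Y(T) = 27 (Y(T) = -3*(-1 - 4*2) = -3*(-1 - 8) = -3*(-9) = 27)
I(X) = -3*√(-41 + X) (I(X) = -3*√(X - 41) = -3*√(-41 + X))
I(Y(q(5))) + P(-132) = -3*√(-41 + 27) - 5 = -3*I*√14 - 5 = -5 - 3*I*√14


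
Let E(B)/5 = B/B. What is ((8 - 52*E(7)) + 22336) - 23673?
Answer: -1589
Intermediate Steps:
E(B) = 5 (E(B) = 5*(B/B) = 5*1 = 5)
((8 - 52*E(7)) + 22336) - 23673 = ((8 - 52*5) + 22336) - 23673 = ((8 - 260) + 22336) - 23673 = (-252 + 22336) - 23673 = 22084 - 23673 = -1589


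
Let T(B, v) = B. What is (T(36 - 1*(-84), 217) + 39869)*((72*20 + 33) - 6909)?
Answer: -217380204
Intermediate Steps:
(T(36 - 1*(-84), 217) + 39869)*((72*20 + 33) - 6909) = ((36 - 1*(-84)) + 39869)*((72*20 + 33) - 6909) = ((36 + 84) + 39869)*((1440 + 33) - 6909) = (120 + 39869)*(1473 - 6909) = 39989*(-5436) = -217380204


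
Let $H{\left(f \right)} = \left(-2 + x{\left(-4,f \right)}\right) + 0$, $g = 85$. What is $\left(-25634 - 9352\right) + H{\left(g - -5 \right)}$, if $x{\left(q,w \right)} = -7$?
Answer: $-34995$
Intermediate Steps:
$H{\left(f \right)} = -9$ ($H{\left(f \right)} = \left(-2 - 7\right) + 0 = -9 + 0 = -9$)
$\left(-25634 - 9352\right) + H{\left(g - -5 \right)} = \left(-25634 - 9352\right) - 9 = -34986 - 9 = -34995$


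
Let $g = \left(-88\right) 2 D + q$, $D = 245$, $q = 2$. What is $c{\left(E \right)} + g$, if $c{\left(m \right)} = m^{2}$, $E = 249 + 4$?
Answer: $20891$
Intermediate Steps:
$E = 253$
$g = -43118$ ($g = \left(-88\right) 2 \cdot 245 + 2 = \left(-176\right) 245 + 2 = -43120 + 2 = -43118$)
$c{\left(E \right)} + g = 253^{2} - 43118 = 64009 - 43118 = 20891$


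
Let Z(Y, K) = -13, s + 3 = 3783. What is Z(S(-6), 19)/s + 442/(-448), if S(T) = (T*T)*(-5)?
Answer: -4277/4320 ≈ -0.99005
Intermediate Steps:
S(T) = -5*T**2 (S(T) = T**2*(-5) = -5*T**2)
s = 3780 (s = -3 + 3783 = 3780)
Z(S(-6), 19)/s + 442/(-448) = -13/3780 + 442/(-448) = -13*1/3780 + 442*(-1/448) = -13/3780 - 221/224 = -4277/4320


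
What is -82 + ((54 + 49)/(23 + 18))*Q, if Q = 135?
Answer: 10543/41 ≈ 257.15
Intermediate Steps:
-82 + ((54 + 49)/(23 + 18))*Q = -82 + ((54 + 49)/(23 + 18))*135 = -82 + (103/41)*135 = -82 + 13905/41 = 10543/41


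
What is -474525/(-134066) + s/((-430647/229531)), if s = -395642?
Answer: 12175019874493207/57735120702 ≈ 2.1088e+5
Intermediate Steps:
-474525/(-134066) + s/((-430647/229531)) = -474525/(-134066) - 395642/((-430647/229531)) = -474525*(-1/134066) - 395642/((-430647*1/229531)) = 474525/134066 - 395642/(-430647/229531) = 474525/134066 - 395642*(-229531/430647) = 474525/134066 + 90812103902/430647 = 12175019874493207/57735120702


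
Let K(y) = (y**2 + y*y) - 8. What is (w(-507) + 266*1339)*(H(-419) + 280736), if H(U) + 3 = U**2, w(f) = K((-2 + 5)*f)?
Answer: 2273734904112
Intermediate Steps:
K(y) = -8 + 2*y**2 (K(y) = (y**2 + y**2) - 8 = 2*y**2 - 8 = -8 + 2*y**2)
w(f) = -8 + 18*f**2 (w(f) = -8 + 2*((-2 + 5)*f)**2 = -8 + 2*(3*f)**2 = -8 + 2*(9*f**2) = -8 + 18*f**2)
H(U) = -3 + U**2
(w(-507) + 266*1339)*(H(-419) + 280736) = ((-8 + 18*(-507)**2) + 266*1339)*((-3 + (-419)**2) + 280736) = ((-8 + 18*257049) + 356174)*((-3 + 175561) + 280736) = ((-8 + 4626882) + 356174)*(175558 + 280736) = (4626874 + 356174)*456294 = 4983048*456294 = 2273734904112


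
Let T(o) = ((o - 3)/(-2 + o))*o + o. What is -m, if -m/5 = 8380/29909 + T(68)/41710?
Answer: 530349913/374251317 ≈ 1.4171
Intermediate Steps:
T(o) = o + o*(-3 + o)/(-2 + o) (T(o) = ((-3 + o)/(-2 + o))*o + o = o*(-3 + o)/(-2 + o) + o = o + o*(-3 + o)/(-2 + o))
m = -530349913/374251317 (m = -5*(8380/29909 + (68*(-5 + 2*68)/(-2 + 68))/41710) = -5*(8380*(1/29909) + (68*(-5 + 136)/66)*(1/41710)) = -5*(8380/29909 + (68*(1/66)*131)*(1/41710)) = -5*(8380/29909 + (4454/33)*(1/41710)) = -5*(8380/29909 + 2227/688215) = -5*530349913/1871256585 = -530349913/374251317 ≈ -1.4171)
-m = -1*(-530349913/374251317) = 530349913/374251317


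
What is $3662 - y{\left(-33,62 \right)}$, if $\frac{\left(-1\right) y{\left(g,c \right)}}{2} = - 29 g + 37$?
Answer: $5650$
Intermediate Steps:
$y{\left(g,c \right)} = -74 + 58 g$ ($y{\left(g,c \right)} = - 2 \left(- 29 g + 37\right) = - 2 \left(37 - 29 g\right) = -74 + 58 g$)
$3662 - y{\left(-33,62 \right)} = 3662 - \left(-74 + 58 \left(-33\right)\right) = 3662 - \left(-74 - 1914\right) = 3662 - -1988 = 3662 + 1988 = 5650$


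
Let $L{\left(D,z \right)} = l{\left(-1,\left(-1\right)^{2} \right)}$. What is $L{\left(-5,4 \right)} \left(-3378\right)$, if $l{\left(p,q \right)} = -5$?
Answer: $16890$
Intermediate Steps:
$L{\left(D,z \right)} = -5$
$L{\left(-5,4 \right)} \left(-3378\right) = \left(-5\right) \left(-3378\right) = 16890$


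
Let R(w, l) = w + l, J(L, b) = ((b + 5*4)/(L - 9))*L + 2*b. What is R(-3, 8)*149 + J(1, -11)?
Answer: 5775/8 ≈ 721.88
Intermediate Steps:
J(L, b) = 2*b + L*(20 + b)/(-9 + L) (J(L, b) = ((b + 20)/(-9 + L))*L + 2*b = ((20 + b)/(-9 + L))*L + 2*b = L*(20 + b)/(-9 + L) + 2*b = 2*b + L*(20 + b)/(-9 + L))
R(w, l) = l + w
R(-3, 8)*149 + J(1, -11) = (8 - 3)*149 + (-18*(-11) + 20*1 + 3*1*(-11))/(-9 + 1) = 5*149 + (198 + 20 - 33)/(-8) = 745 - 1/8*185 = 745 - 185/8 = 5775/8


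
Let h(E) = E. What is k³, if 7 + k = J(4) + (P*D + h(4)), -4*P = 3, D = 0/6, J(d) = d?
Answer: 1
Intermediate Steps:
D = 0 (D = 0*(⅙) = 0)
P = -¾ (P = -¼*3 = -¾ ≈ -0.75000)
k = 1 (k = -7 + (4 + (-¾*0 + 4)) = -7 + (4 + (0 + 4)) = -7 + (4 + 4) = -7 + 8 = 1)
k³ = 1³ = 1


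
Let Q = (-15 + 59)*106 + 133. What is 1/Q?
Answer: 1/4797 ≈ 0.00020846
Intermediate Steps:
Q = 4797 (Q = 44*106 + 133 = 4664 + 133 = 4797)
1/Q = 1/4797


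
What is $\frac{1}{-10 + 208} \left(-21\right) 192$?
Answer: $- \frac{224}{11} \approx -20.364$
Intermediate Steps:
$\frac{1}{-10 + 208} \left(-21\right) 192 = \frac{1}{198} \left(-21\right) 192 = \left(- \frac{7}{66}\right) 192 = - \frac{224}{11}$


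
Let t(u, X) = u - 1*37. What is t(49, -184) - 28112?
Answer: -28100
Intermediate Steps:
t(u, X) = -37 + u (t(u, X) = u - 37 = -37 + u)
t(49, -184) - 28112 = (-37 + 49) - 28112 = 12 - 28112 = -28100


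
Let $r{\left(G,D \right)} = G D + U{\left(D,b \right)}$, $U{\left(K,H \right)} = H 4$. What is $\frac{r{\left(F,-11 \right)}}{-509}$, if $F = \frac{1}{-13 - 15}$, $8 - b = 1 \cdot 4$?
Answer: $- \frac{459}{14252} \approx -0.032206$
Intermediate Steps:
$b = 4$ ($b = 8 - 1 \cdot 4 = 8 - 4 = 4$)
$F = - \frac{1}{28}$ ($F = \frac{1}{-28} = - \frac{1}{28} \approx -0.035714$)
$U{\left(K,H \right)} = 4 H$
$r{\left(G,D \right)} = 16 + D G$ ($r{\left(G,D \right)} = G D + 4 \cdot 4 = D G + 16 = 16 + D G$)
$\frac{r{\left(F,-11 \right)}}{-509} = \frac{16 - - \frac{11}{28}}{-509} = \left(16 + \frac{11}{28}\right) \left(- \frac{1}{509}\right) = \frac{459}{28} \left(- \frac{1}{509}\right) = - \frac{459}{14252}$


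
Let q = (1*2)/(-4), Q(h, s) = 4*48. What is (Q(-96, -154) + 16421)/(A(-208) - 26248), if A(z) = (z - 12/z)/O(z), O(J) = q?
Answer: -431938/671635 ≈ -0.64311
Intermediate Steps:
Q(h, s) = 192
q = -1/2 (q = 2*(-1/4) = -1/2 ≈ -0.50000)
O(J) = -1/2
A(z) = -2*z + 24/z (A(z) = (z - 12/z)/(-1/2) = (z - 12/z)*(-2) = -2*z + 24/z)
(Q(-96, -154) + 16421)/(A(-208) - 26248) = (192 + 16421)/((-2*(-208) + 24/(-208)) - 26248) = 16613/((416 + 24*(-1/208)) - 26248) = 16613/((416 - 3/26) - 26248) = 16613/(10813/26 - 26248) = 16613/(-671635/26) = 16613*(-26/671635) = -431938/671635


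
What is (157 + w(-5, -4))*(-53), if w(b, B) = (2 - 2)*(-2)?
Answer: -8321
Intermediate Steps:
w(b, B) = 0 (w(b, B) = 0*(-2) = 0)
(157 + w(-5, -4))*(-53) = (157 + 0)*(-53) = 157*(-53) = -8321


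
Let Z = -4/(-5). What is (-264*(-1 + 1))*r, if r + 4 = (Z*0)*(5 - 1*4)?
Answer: 0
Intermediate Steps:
Z = ⅘ (Z = -4*(-⅕) = ⅘ ≈ 0.80000)
r = -4 (r = -4 + ((⅘)*0)*(5 - 1*4) = -4 + 0*(5 - 4) = -4 + 0*1 = -4 + 0 = -4)
(-264*(-1 + 1))*r = -264*(-1 + 1)*(-4) = -264*0*(-4) = -44*0*(-4) = 0*(-4) = 0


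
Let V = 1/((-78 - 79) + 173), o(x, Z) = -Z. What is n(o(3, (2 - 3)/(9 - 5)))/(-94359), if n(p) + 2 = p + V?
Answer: 9/503248 ≈ 1.7884e-5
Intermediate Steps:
V = 1/16 (V = 1/(-157 + 173) = 1/16 ≈ 0.062500)
n(p) = -31/16 + p (n(p) = -2 + (p + 1/16) = -2 + (1/16 + p) = -31/16 + p)
n(o(3, (2 - 3)/(9 - 5)))/(-94359) = (-31/16 - (2 - 3)/(9 - 5))/(-94359) = (-31/16 - (-1)/4)*(-1/94359) = (-31/16 - 1*(-1/4))*(-1/94359) = (-31/16 + 1/4)*(-1/94359) = -27/16*(-1/94359) = 9/503248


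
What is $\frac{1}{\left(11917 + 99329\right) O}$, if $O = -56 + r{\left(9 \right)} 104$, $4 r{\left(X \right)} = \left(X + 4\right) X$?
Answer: $\frac{1}{332180556} \approx 3.0104 \cdot 10^{-9}$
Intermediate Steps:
$r{\left(X \right)} = \frac{X \left(4 + X\right)}{4}$ ($r{\left(X \right)} = \frac{\left(X + 4\right) X}{4} = \frac{\left(4 + X\right) X}{4} = \frac{X \left(4 + X\right)}{4}$)
$O = 2986$ ($O = -56 + \frac{1}{4} \cdot 9 \left(4 + 9\right) 104 = -56 + \frac{1}{4} \cdot 9 \cdot 13 \cdot 104 = -56 + \frac{117}{4} \cdot 104 = -56 + 3042 = 2986$)
$\frac{1}{\left(11917 + 99329\right) O} = \frac{1}{\left(11917 + 99329\right) 2986} = \frac{1}{111246} \cdot \frac{1}{2986} = \frac{1}{332180556}$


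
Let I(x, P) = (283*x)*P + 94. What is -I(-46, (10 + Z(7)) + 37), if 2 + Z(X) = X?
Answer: 676842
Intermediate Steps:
Z(X) = -2 + X
I(x, P) = 94 + 283*P*x (I(x, P) = 283*P*x + 94 = 94 + 283*P*x)
-I(-46, (10 + Z(7)) + 37) = -(94 + 283*((10 + (-2 + 7)) + 37)*(-46)) = -(94 + 283*((10 + 5) + 37)*(-46)) = -(94 + 283*(15 + 37)*(-46)) = -(94 + 283*52*(-46)) = -(94 - 676936) = -1*(-676842) = 676842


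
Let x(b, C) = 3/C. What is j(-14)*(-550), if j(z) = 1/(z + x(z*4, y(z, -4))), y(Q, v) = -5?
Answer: 2750/73 ≈ 37.671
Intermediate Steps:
j(z) = 1/(-⅗ + z) (j(z) = 1/(z + 3/(-5)) = 1/(z + 3*(-⅕)) = 1/(z - ⅗) = 1/(-⅗ + z))
j(-14)*(-550) = (5/(-3 + 5*(-14)))*(-550) = (5/(-3 - 70))*(-550) = (5/(-73))*(-550) = (5*(-1/73))*(-550) = -5/73*(-550) = 2750/73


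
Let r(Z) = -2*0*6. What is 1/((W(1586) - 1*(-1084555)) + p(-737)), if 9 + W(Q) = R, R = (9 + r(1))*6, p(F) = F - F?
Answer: 1/1084600 ≈ 9.2200e-7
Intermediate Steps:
p(F) = 0
r(Z) = 0 (r(Z) = 0*6 = 0)
R = 54 (R = (9 + 0)*6 = 9*6 = 54)
W(Q) = 45 (W(Q) = -9 + 54 = 45)
1/((W(1586) - 1*(-1084555)) + p(-737)) = 1/((45 - 1*(-1084555)) + 0) = 1/((45 + 1084555) + 0) = 1/(1084600 + 0) = 1/1084600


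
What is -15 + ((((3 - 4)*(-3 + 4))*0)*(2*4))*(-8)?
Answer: -15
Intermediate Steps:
-15 + ((((3 - 4)*(-3 + 4))*0)*(2*4))*(-8) = -15 + ((-1*1*0)*8)*(-8) = -15 + (-1*0*8)*(-8) = -15 + (0*8)*(-8) = -15 + 0*(-8) = -15 + 0 = -15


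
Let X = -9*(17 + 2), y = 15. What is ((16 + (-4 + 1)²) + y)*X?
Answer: -6840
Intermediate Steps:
X = -171 (X = -9*19 = -171)
((16 + (-4 + 1)²) + y)*X = ((16 + (-4 + 1)²) + 15)*(-171) = ((16 + (-3)²) + 15)*(-171) = ((16 + 9) + 15)*(-171) = (25 + 15)*(-171) = 40*(-171) = -6840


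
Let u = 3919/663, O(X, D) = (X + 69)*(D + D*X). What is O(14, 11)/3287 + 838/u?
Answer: 1879908183/12881753 ≈ 145.94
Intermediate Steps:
O(X, D) = (69 + X)*(D + D*X)
u = 3919/663 (u = 3919*(1/663) = 3919/663 ≈ 5.9110)
O(14, 11)/3287 + 838/u = (11*(69 + 14² + 70*14))/3287 + 838/(3919/663) = (11*(69 + 196 + 980))*(1/3287) + 838*(663/3919) = (11*1245)*(1/3287) + 555594/3919 = 13695*(1/3287) + 555594/3919 = 13695/3287 + 555594/3919 = 1879908183/12881753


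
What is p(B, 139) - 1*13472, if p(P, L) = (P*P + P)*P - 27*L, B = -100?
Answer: -1007225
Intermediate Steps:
p(P, L) = -27*L + P*(P + P**2) (p(P, L) = (P**2 + P)*P - 27*L = (P + P**2)*P - 27*L = P*(P + P**2) - 27*L = -27*L + P*(P + P**2))
p(B, 139) - 1*13472 = ((-100)**2 + (-100)**3 - 27*139) - 1*13472 = (10000 - 1000000 - 3753) - 13472 = -993753 - 13472 = -1007225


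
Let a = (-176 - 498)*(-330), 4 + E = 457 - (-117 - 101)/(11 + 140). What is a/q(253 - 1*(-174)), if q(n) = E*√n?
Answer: 33585420*√427/29301167 ≈ 23.685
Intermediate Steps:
E = 68621/151 (E = -4 + (457 - (-117 - 101)/(11 + 140)) = -4 + (457 - (-218)/151) = -4 + (457 - 1*(-218/151)) = -4 + (457 + 218/151) = -4 + 69225/151 = 68621/151 ≈ 454.44)
q(n) = 68621*√n/151
a = 222420 (a = -674*(-330) = 222420)
a/q(253 - 1*(-174)) = 222420/((68621*√(253 - 1*(-174))/151)) = 222420/((68621*√(253 + 174)/151)) = 222420/((68621*√427/151)) = 222420*(151*√427/29301167) = 33585420*√427/29301167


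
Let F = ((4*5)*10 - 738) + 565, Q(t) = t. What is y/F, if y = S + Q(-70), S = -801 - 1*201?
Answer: -1072/27 ≈ -39.704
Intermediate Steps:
S = -1002 (S = -801 - 201 = -1002)
y = -1072 (y = -1002 - 70 = -1072)
F = 27 (F = (20*10 - 738) + 565 = (200 - 738) + 565 = -538 + 565 = 27)
y/F = -1072/27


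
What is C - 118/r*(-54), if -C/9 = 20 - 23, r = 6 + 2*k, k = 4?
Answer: 3375/7 ≈ 482.14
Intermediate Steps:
r = 14 (r = 6 + 2*4 = 6 + 8 = 14)
C = 27 (C = -9*(20 - 23) = -9*(-3) = 27)
C - 118/r*(-54) = 27 - 118/14*(-54) = 27 - 118*1/14*(-54) = 27 - 59/7*(-54) = 27 + 3186/7 = 3375/7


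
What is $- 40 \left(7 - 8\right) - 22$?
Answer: $18$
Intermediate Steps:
$- 40 \left(7 - 8\right) - 22 = \left(-40\right) \left(-1\right) - 22 = 40 - 22 = 18$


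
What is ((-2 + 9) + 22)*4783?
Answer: 138707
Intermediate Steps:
((-2 + 9) + 22)*4783 = (7 + 22)*4783 = 29*4783 = 138707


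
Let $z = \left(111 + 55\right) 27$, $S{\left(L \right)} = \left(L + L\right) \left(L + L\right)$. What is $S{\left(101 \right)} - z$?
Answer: $36322$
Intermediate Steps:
$S{\left(L \right)} = 4 L^{2}$ ($S{\left(L \right)} = 2 L 2 L = 4 L^{2}$)
$z = 4482$ ($z = 166 \cdot 27 = 4482$)
$S{\left(101 \right)} - z = 4 \cdot 101^{2} - 4482 = 4 \cdot 10201 - 4482 = 40804 - 4482 = 36322$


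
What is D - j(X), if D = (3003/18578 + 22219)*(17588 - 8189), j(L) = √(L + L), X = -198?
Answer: 554255787345/2654 - 6*I*√11 ≈ 2.0884e+8 - 19.9*I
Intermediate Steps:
j(L) = √2*√L (j(L) = √(2*L) = √2*√L)
D = 554255787345/2654 (D = (3003*(1/18578) + 22219)*9399 = (429/2654 + 22219)*9399 = (58969655/2654)*9399 = 554255787345/2654 ≈ 2.0884e+8)
D - j(X) = 554255787345/2654 - √2*√(-198) = 554255787345/2654 - √2*3*I*√22 = 554255787345/2654 - 6*I*√11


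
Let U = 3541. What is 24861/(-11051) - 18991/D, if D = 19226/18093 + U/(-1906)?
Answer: 7236723515537001/303046677407 ≈ 23880.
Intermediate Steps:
D = -27422557/34485258 (D = 19226/18093 + 3541/(-1906) = 19226*(1/18093) + 3541*(-1/1906) = 19226/18093 - 3541/1906 = -27422557/34485258 ≈ -0.79520)
24861/(-11051) - 18991/D = 24861/(-11051) - 18991/(-27422557/34485258) = 24861*(-1/11051) - 18991*(-34485258/27422557) = -24861/11051 + 654909534678/27422557 = 7236723515537001/303046677407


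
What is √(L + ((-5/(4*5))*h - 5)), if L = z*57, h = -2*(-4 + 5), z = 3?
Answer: 3*√74/2 ≈ 12.903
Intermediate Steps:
h = -2 (h = -2*1 = -2)
L = 171 (L = 3*57 = 171)
√(L + ((-5/(4*5))*h - 5)) = √(171 + (-5/(4*5)*(-2) - 5)) = √(171 + (-5/20*(-2) - 5)) = √(171 + (-5*1/20*(-2) - 5)) = √(171 + (-¼*(-2) - 5)) = √(171 + (½ - 5)) = √(171 - 9/2) = √(333/2) = 3*√74/2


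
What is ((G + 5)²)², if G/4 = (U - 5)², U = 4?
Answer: 6561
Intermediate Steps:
G = 4 (G = 4*(4 - 5)² = 4*(-1)² = 4*1 = 4)
((G + 5)²)² = ((4 + 5)²)² = (9²)² = 81² = 6561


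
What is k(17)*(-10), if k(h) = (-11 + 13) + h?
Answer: -190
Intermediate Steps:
k(h) = 2 + h
k(17)*(-10) = (2 + 17)*(-10) = 19*(-10) = -190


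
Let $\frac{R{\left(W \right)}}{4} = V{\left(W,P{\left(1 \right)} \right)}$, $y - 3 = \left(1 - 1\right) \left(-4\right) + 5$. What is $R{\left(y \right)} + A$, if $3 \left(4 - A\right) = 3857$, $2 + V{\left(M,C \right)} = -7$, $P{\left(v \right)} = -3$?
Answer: $- \frac{3953}{3} \approx -1317.7$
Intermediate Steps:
$V{\left(M,C \right)} = -9$ ($V{\left(M,C \right)} = -2 - 7 = -9$)
$A = - \frac{3845}{3}$ ($A = 4 - \frac{3857}{3} = - \frac{3845}{3} \approx -1281.7$)
$y = 8$ ($y = 3 + \left(\left(1 - 1\right) \left(-4\right) + 5\right) = 3 + \left(0 \left(-4\right) + 5\right) = 3 + \left(0 + 5\right) = 3 + 5 = 8$)
$R{\left(W \right)} = -36$ ($R{\left(W \right)} = 4 \left(-9\right) = -36$)
$R{\left(y \right)} + A = -36 - \frac{3845}{3} = - \frac{3953}{3}$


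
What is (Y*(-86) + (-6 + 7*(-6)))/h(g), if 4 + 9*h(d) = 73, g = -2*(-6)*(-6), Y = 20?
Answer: -5304/23 ≈ -230.61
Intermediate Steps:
g = -72 (g = 12*(-6) = -72)
h(d) = 23/3 (h(d) = -4/9 + (⅑)*73 = -4/9 + 73/9 = 23/3)
(Y*(-86) + (-6 + 7*(-6)))/h(g) = (20*(-86) + (-6 + 7*(-6)))/(23/3) = (-1720 + (-6 - 42))*(3/23) = (-1720 - 48)*(3/23) = -1768*3/23 = -5304/23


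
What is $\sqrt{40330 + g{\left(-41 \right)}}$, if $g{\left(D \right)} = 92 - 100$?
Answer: $\sqrt{40322} \approx 200.8$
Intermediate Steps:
$g{\left(D \right)} = -8$
$\sqrt{40330 + g{\left(-41 \right)}} = \sqrt{40330 - 8} = \sqrt{40322}$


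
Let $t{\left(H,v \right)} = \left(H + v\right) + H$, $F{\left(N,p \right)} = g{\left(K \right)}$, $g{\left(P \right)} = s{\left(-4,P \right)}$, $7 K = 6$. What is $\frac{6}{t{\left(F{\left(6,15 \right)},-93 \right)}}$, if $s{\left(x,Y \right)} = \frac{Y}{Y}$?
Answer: $- \frac{6}{91} \approx -0.065934$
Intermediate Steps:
$K = \frac{6}{7}$ ($K = \frac{1}{7} \cdot 6 = \frac{6}{7} \approx 0.85714$)
$s{\left(x,Y \right)} = 1$
$g{\left(P \right)} = 1$
$F{\left(N,p \right)} = 1$
$t{\left(H,v \right)} = v + 2 H$
$\frac{6}{t{\left(F{\left(6,15 \right)},-93 \right)}} = \frac{6}{-93 + 2 \cdot 1} = \frac{6}{-93 + 2} = \frac{6}{-91} = 6 \left(- \frac{1}{91}\right) = - \frac{6}{91}$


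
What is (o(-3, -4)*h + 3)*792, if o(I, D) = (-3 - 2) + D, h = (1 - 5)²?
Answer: -111672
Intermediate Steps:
h = 16 (h = (-4)² = 16)
o(I, D) = -5 + D
(o(-3, -4)*h + 3)*792 = ((-5 - 4)*16 + 3)*792 = (-9*16 + 3)*792 = (-144 + 3)*792 = -141*792 = -111672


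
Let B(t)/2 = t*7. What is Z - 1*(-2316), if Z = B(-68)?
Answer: 1364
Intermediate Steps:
B(t) = 14*t (B(t) = 2*(t*7) = 2*(7*t) = 14*t)
Z = -952 (Z = 14*(-68) = -952)
Z - 1*(-2316) = -952 - 1*(-2316) = -952 + 2316 = 1364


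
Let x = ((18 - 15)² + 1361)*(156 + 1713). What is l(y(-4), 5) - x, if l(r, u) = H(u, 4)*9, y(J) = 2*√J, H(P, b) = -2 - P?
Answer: -2560593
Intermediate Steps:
x = 2560530 (x = (3² + 1361)*1869 = (9 + 1361)*1869 = 1370*1869 = 2560530)
l(r, u) = -18 - 9*u (l(r, u) = (-2 - u)*9 = -18 - 9*u)
l(y(-4), 5) - x = (-18 - 9*5) - 1*2560530 = (-18 - 45) - 2560530 = -63 - 2560530 = -2560593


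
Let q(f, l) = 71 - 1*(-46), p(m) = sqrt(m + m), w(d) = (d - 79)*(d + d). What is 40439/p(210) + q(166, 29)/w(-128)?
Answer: 13/5888 + 5777*sqrt(105)/30 ≈ 1973.2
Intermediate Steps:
w(d) = 2*d*(-79 + d) (w(d) = (-79 + d)*(2*d) = 2*d*(-79 + d))
p(m) = sqrt(2)*sqrt(m) (p(m) = sqrt(2*m) = sqrt(2)*sqrt(m))
q(f, l) = 117 (q(f, l) = 71 + 46 = 117)
40439/p(210) + q(166, 29)/w(-128) = 40439/((sqrt(2)*sqrt(210))) + 117/((2*(-128)*(-79 - 128))) = 40439/((2*sqrt(105))) + 117/((2*(-128)*(-207))) = 40439*(sqrt(105)/210) + 117/52992 = 5777*sqrt(105)/30 + 117*(1/52992) = 5777*sqrt(105)/30 + 13/5888 = 13/5888 + 5777*sqrt(105)/30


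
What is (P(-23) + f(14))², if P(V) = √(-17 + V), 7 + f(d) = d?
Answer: 9 + 28*I*√10 ≈ 9.0 + 88.544*I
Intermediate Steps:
f(d) = -7 + d
(P(-23) + f(14))² = (√(-17 - 23) + (-7 + 14))² = (√(-40) + 7)² = (2*I*√10 + 7)² = (7 + 2*I*√10)²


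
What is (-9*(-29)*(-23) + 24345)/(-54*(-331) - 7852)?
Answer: 9171/5011 ≈ 1.8302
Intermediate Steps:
(-9*(-29)*(-23) + 24345)/(-54*(-331) - 7852) = (261*(-23) + 24345)/(17874 - 7852) = (-6003 + 24345)/10022 = 18342*(1/10022) = 9171/5011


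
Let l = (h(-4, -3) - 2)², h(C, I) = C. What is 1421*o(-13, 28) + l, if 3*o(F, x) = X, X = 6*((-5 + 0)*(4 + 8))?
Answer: -170484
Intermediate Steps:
X = -360 (X = 6*(-5*12) = 6*(-60) = -360)
o(F, x) = -120 (o(F, x) = (⅓)*(-360) = -120)
l = 36 (l = (-4 - 2)² = (-6)² = 36)
1421*o(-13, 28) + l = 1421*(-120) + 36 = -170520 + 36 = -170484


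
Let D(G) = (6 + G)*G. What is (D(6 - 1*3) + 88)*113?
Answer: 12995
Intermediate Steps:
D(G) = G*(6 + G)
(D(6 - 1*3) + 88)*113 = ((6 - 1*3)*(6 + (6 - 1*3)) + 88)*113 = ((6 - 3)*(6 + (6 - 3)) + 88)*113 = (3*(6 + 3) + 88)*113 = (3*9 + 88)*113 = (27 + 88)*113 = 115*113 = 12995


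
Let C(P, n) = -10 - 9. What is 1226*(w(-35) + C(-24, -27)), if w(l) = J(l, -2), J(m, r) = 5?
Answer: -17164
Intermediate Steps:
C(P, n) = -19
w(l) = 5
1226*(w(-35) + C(-24, -27)) = 1226*(5 - 19) = 1226*(-14) = -17164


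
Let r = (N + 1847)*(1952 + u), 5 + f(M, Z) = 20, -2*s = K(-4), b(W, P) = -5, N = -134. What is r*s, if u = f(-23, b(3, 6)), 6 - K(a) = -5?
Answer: -37064181/2 ≈ -1.8532e+7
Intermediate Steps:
K(a) = 11 (K(a) = 6 - 1*(-5) = 6 + 5 = 11)
s = -11/2 (s = -1/2*11 = -11/2 ≈ -5.5000)
f(M, Z) = 15 (f(M, Z) = -5 + 20 = 15)
u = 15
r = 3369471 (r = (-134 + 1847)*(1952 + 15) = 1713*1967 = 3369471)
r*s = 3369471*(-11/2) = -37064181/2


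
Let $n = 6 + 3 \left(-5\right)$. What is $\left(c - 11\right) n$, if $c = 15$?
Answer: $-36$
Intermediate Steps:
$n = -9$ ($n = 6 - 15 = -9$)
$\left(c - 11\right) n = \left(15 - 11\right) \left(-9\right) = 4 \left(-9\right) = -36$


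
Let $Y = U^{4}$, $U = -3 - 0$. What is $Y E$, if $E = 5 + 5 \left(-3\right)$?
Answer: $-810$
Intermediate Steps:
$U = -3$ ($U = -3 + 0 = -3$)
$Y = 81$ ($Y = \left(-3\right)^{4} = 81$)
$E = -10$ ($E = 5 - 15 = -10$)
$Y E = 81 \left(-10\right) = -810$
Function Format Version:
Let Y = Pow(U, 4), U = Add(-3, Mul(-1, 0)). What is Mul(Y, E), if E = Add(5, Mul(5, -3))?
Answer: -810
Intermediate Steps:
U = -3 (U = Add(-3, 0) = -3)
Y = 81 (Y = Pow(-3, 4) = 81)
E = -10 (E = Add(5, -15) = -10)
Mul(Y, E) = Mul(81, -10) = -810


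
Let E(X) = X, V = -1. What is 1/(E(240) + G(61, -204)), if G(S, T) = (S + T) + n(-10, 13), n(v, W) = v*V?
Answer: 1/107 ≈ 0.0093458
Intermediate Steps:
n(v, W) = -v (n(v, W) = v*(-1) = -v)
G(S, T) = 10 + S + T (G(S, T) = (S + T) - 1*(-10) = (S + T) + 10 = 10 + S + T)
1/(E(240) + G(61, -204)) = 1/(240 + (10 + 61 - 204)) = 1/(240 - 133) = 1/107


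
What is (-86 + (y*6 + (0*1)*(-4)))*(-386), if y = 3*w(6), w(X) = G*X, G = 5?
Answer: -175244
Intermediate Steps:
w(X) = 5*X
y = 90 (y = 3*(5*6) = 3*30 = 90)
(-86 + (y*6 + (0*1)*(-4)))*(-386) = (-86 + (90*6 + (0*1)*(-4)))*(-386) = (-86 + (540 + 0*(-4)))*(-386) = (-86 + (540 + 0))*(-386) = (-86 + 540)*(-386) = 454*(-386) = -175244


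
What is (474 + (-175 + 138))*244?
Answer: 106628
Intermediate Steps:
(474 + (-175 + 138))*244 = (474 - 37)*244 = 437*244 = 106628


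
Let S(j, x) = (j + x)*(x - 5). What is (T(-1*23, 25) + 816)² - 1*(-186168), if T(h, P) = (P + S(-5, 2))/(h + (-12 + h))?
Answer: 715747897/841 ≈ 8.5107e+5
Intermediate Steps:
S(j, x) = (-5 + x)*(j + x) (S(j, x) = (j + x)*(-5 + x) = (-5 + x)*(j + x))
T(h, P) = (9 + P)/(-12 + 2*h) (T(h, P) = (P + (2² - 5*(-5) - 5*2 - 5*2))/(h + (-12 + h)) = (P + (4 + 25 - 10 - 10))/(-12 + 2*h) = (P + 9)/(-12 + 2*h) = (9 + P)/(-12 + 2*h))
(T(-1*23, 25) + 816)² - 1*(-186168) = ((9 + 25)/(2*(-6 - 1*23)) + 816)² - 1*(-186168) = ((½)*34/(-6 - 23) + 816)² + 186168 = ((½)*34/(-29) + 816)² + 186168 = ((½)*(-1/29)*34 + 816)² + 186168 = (-17/29 + 816)² + 186168 = (23647/29)² + 186168 = 559180609/841 + 186168 = 715747897/841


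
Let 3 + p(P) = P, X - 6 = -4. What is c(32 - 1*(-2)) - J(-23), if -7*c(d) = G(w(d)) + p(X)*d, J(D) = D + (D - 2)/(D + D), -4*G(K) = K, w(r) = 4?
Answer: 1263/46 ≈ 27.457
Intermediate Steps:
X = 2 (X = 6 - 4 = 2)
p(P) = -3 + P
G(K) = -K/4
J(D) = D + (-2 + D)/(2*D) (J(D) = D + (-2 + D)/((2*D)) = D + (-2 + D)*(1/(2*D)) = D + (-2 + D)/(2*D))
c(d) = ⅐ + d/7 (c(d) = -(-¼*4 + (-3 + 2)*d)/7 = -(-1 - d)/7 = ⅐ + d/7)
c(32 - 1*(-2)) - J(-23) = (⅐ + (32 - 1*(-2))/7) - (½ - 23 - 1/(-23)) = (⅐ + (32 + 2)/7) - (½ - 23 - 1*(-1/23)) = (⅐ + (⅐)*34) - (½ - 23 + 1/23) = (⅐ + 34/7) - 1*(-1033/46) = 5 + 1033/46 = 1263/46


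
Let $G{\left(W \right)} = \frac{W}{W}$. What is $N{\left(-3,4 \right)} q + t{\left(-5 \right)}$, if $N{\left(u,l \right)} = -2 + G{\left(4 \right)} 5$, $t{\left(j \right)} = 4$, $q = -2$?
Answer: $-2$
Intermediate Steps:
$G{\left(W \right)} = 1$
$N{\left(u,l \right)} = 3$ ($N{\left(u,l \right)} = -2 + 1 \cdot 5 = -2 + 5 = 3$)
$N{\left(-3,4 \right)} q + t{\left(-5 \right)} = 3 \left(-2\right) + 4 = -6 + 4 = -2$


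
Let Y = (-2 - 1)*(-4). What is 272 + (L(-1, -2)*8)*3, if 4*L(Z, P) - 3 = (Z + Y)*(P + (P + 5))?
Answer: 356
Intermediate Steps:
Y = 12 (Y = -3*(-4) = 12)
L(Z, P) = 3/4 + (5 + 2*P)*(12 + Z)/4 (L(Z, P) = 3/4 + ((Z + 12)*(P + (P + 5)))/4 = 3/4 + ((12 + Z)*(P + (5 + P)))/4 = 3/4 + ((12 + Z)*(5 + 2*P))/4 = 3/4 + ((5 + 2*P)*(12 + Z))/4 = 3/4 + (5 + 2*P)*(12 + Z)/4)
272 + (L(-1, -2)*8)*3 = 272 + ((63/4 + 6*(-2) + (5/4)*(-1) + (1/2)*(-2)*(-1))*8)*3 = 272 + ((63/4 - 12 - 5/4 + 1)*8)*3 = 272 + ((7/2)*8)*3 = 272 + 28*3 = 272 + 84 = 356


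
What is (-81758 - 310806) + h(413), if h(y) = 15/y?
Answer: -162128917/413 ≈ -3.9256e+5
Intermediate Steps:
(-81758 - 310806) + h(413) = (-81758 - 310806) + 15/413 = -392564 + 15*(1/413) = -392564 + 15/413 = -162128917/413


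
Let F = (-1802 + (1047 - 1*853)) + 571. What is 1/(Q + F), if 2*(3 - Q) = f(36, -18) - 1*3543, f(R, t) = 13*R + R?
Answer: 2/971 ≈ 0.0020597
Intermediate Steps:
f(R, t) = 14*R
F = -1037 (F = (-1802 + (1047 - 853)) + 571 = (-1802 + 194) + 571 = -1608 + 571 = -1037)
Q = 3045/2 (Q = 3 - (14*36 - 1*3543)/2 = 3 - (504 - 3543)/2 = 3 - ½*(-3039) = 3 + 3039/2 = 3045/2 ≈ 1522.5)
1/(Q + F) = 1/(3045/2 - 1037) = 1/(971/2) = 2/971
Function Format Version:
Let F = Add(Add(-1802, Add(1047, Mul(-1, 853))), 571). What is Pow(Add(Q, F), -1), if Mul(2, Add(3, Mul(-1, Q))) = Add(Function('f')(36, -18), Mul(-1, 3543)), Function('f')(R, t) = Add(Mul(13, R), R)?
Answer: Rational(2, 971) ≈ 0.0020597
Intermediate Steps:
Function('f')(R, t) = Mul(14, R)
F = -1037 (F = Add(Add(-1802, Add(1047, -853)), 571) = Add(Add(-1802, 194), 571) = Add(-1608, 571) = -1037)
Q = Rational(3045, 2) (Q = Add(3, Mul(Rational(-1, 2), Add(Mul(14, 36), Mul(-1, 3543)))) = Add(3, Mul(Rational(-1, 2), Add(504, -3543))) = Add(3, Mul(Rational(-1, 2), -3039)) = Add(3, Rational(3039, 2)) = Rational(3045, 2) ≈ 1522.5)
Pow(Add(Q, F), -1) = Pow(Add(Rational(3045, 2), -1037), -1) = Pow(Rational(971, 2), -1) = Rational(2, 971)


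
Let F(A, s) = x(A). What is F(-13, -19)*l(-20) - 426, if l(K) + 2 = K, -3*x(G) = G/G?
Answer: -1256/3 ≈ -418.67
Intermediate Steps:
x(G) = -⅓ (x(G) = -G/(3*G) = -⅓*1 = -⅓)
F(A, s) = -⅓
l(K) = -2 + K
F(-13, -19)*l(-20) - 426 = -(-2 - 20)/3 - 426 = -⅓*(-22) - 426 = 22/3 - 426 = -1256/3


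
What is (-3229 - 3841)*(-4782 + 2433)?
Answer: 16607430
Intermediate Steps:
(-3229 - 3841)*(-4782 + 2433) = -7070*(-2349) = 16607430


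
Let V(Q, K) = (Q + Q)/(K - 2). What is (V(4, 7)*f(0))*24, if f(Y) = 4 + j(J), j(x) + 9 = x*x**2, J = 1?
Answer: -768/5 ≈ -153.60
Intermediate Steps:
j(x) = -9 + x**3 (j(x) = -9 + x*x**2 = -9 + x**3)
V(Q, K) = 2*Q/(-2 + K) (V(Q, K) = (2*Q)/(-2 + K) = 2*Q/(-2 + K))
f(Y) = -4 (f(Y) = 4 + (-9 + 1**3) = 4 + (-9 + 1) = 4 - 8 = -4)
(V(4, 7)*f(0))*24 = ((2*4/(-2 + 7))*(-4))*24 = ((2*4/5)*(-4))*24 = ((2*4*(1/5))*(-4))*24 = ((8/5)*(-4))*24 = -32/5*24 = -768/5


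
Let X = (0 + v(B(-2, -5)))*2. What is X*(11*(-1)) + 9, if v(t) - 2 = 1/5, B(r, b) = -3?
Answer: -197/5 ≈ -39.400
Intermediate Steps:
v(t) = 11/5 (v(t) = 2 + 1/5 = 2 + ⅕ = 11/5)
X = 22/5 (X = (0 + 11/5)*2 = (11/5)*2 = 22/5 ≈ 4.4000)
X*(11*(-1)) + 9 = 22*(11*(-1))/5 + 9 = (22/5)*(-11) + 9 = -242/5 + 9 = -197/5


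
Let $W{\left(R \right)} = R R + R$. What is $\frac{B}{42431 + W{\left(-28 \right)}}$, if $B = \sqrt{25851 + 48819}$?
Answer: $\frac{\sqrt{74670}}{43187} \approx 0.0063273$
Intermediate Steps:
$W{\left(R \right)} = R + R^{2}$ ($W{\left(R \right)} = R^{2} + R = R + R^{2}$)
$B = \sqrt{74670} \approx 273.26$
$\frac{B}{42431 + W{\left(-28 \right)}} = \frac{\sqrt{74670}}{42431 - 28 \left(1 - 28\right)} = \frac{\sqrt{74670}}{42431 - -756} = \frac{\sqrt{74670}}{42431 + 756} = \frac{\sqrt{74670}}{43187}$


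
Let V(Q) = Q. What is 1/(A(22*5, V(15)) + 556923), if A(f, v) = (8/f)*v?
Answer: 11/6126165 ≈ 1.7956e-6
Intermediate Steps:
A(f, v) = 8*v/f
1/(A(22*5, V(15)) + 556923) = 1/(8*15/(22*5) + 556923) = 1/(8*15/110 + 556923) = 1/(8*15*(1/110) + 556923) = 1/(12/11 + 556923) = 1/(6126165/11) = 11/6126165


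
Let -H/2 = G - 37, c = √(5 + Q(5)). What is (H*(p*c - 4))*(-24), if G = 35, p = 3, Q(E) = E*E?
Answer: 384 - 288*√30 ≈ -1193.4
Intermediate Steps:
Q(E) = E²
c = √30 (c = √(5 + 5²) = √(5 + 25) = √30 ≈ 5.4772)
H = 4 (H = -2*(35 - 37) = -2*(-2) = 4)
(H*(p*c - 4))*(-24) = (4*(3*√30 - 4))*(-24) = (4*(-4 + 3*√30))*(-24) = (-16 + 12*√30)*(-24) = 384 - 288*√30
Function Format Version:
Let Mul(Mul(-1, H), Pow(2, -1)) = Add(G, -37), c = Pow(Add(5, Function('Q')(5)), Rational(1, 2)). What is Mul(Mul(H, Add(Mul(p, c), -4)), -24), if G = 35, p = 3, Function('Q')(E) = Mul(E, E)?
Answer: Add(384, Mul(-288, Pow(30, Rational(1, 2)))) ≈ -1193.4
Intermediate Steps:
Function('Q')(E) = Pow(E, 2)
c = Pow(30, Rational(1, 2)) (c = Pow(Add(5, Pow(5, 2)), Rational(1, 2)) = Pow(Add(5, 25), Rational(1, 2)) = Pow(30, Rational(1, 2)) ≈ 5.4772)
H = 4 (H = Mul(-2, Add(35, -37)) = Mul(-2, -2) = 4)
Mul(Mul(H, Add(Mul(p, c), -4)), -24) = Mul(Mul(4, Add(Mul(3, Pow(30, Rational(1, 2))), -4)), -24) = Mul(Mul(4, Add(-4, Mul(3, Pow(30, Rational(1, 2))))), -24) = Mul(Add(-16, Mul(12, Pow(30, Rational(1, 2)))), -24) = Add(384, Mul(-288, Pow(30, Rational(1, 2))))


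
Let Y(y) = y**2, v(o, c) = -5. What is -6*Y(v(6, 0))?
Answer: -150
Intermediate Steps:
-6*Y(v(6, 0)) = -6*(-5)**2 = -6*25 = -150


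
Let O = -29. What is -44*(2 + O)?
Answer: 1188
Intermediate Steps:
-44*(2 + O) = -44*(2 - 29) = -44*(-27) = 1188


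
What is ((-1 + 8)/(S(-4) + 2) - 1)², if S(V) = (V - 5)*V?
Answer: 961/1444 ≈ 0.66551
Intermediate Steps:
S(V) = V*(-5 + V) (S(V) = (-5 + V)*V = V*(-5 + V))
((-1 + 8)/(S(-4) + 2) - 1)² = ((-1 + 8)/(-4*(-5 - 4) + 2) - 1)² = (7/(-4*(-9) + 2) - 1)² = (7/(36 + 2) - 1)² = (7/38 - 1)² = (-31/38)² = 961/1444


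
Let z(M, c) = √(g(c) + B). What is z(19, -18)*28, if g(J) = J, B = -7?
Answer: 140*I ≈ 140.0*I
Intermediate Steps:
z(M, c) = √(-7 + c) (z(M, c) = √(c - 7) = √(-7 + c))
z(19, -18)*28 = √(-7 - 18)*28 = √(-25)*28 = (5*I)*28 = 140*I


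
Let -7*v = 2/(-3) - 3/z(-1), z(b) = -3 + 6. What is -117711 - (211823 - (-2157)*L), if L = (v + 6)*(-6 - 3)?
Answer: -1459037/7 ≈ -2.0843e+5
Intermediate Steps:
z(b) = 3
v = 5/21 (v = -(2/(-3) - 3/3)/7 = -(2*(-⅓) - 3*⅓)/7 = -(-⅔ - 1)/7 = -⅐*(-5/3) = 5/21 ≈ 0.23810)
L = -393/7 (L = (5/21 + 6)*(-6 - 3) = (131/21)*(-9) = -393/7 ≈ -56.143)
-117711 - (211823 - (-2157)*L) = -117711 - (211823 - (-2157)*(-393)/7) = -117711 - (211823 - 1*847701/7) = -117711 - (211823 - 847701/7) = -117711 - 1*635060/7 = -117711 - 635060/7 = -1459037/7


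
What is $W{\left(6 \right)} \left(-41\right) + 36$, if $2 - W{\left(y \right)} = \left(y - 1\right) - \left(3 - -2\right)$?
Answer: $-46$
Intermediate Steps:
$W{\left(y \right)} = 8 - y$ ($W{\left(y \right)} = 2 - \left(\left(y - 1\right) - \left(3 - -2\right)\right) = 2 - \left(\left(-1 + y\right) - \left(3 + 2\right)\right) = 2 - \left(\left(-1 + y\right) - 5\right) = 2 - \left(-6 + y\right) = 8 - y$)
$W{\left(6 \right)} \left(-41\right) + 36 = \left(8 - 6\right) \left(-41\right) + 36 = 2 \left(-41\right) + 36 = -82 + 36 = -46$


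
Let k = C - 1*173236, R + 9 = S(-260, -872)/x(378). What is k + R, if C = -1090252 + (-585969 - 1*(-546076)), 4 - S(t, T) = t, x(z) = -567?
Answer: -246340798/189 ≈ -1.3034e+6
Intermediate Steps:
S(t, T) = 4 - t
C = -1130145 (C = -1090252 + (-585969 + 546076) = -1090252 - 39893 = -1130145)
R = -1789/189 (R = -9 + (4 - 1*(-260))/(-567) = -9 + (4 + 260)*(-1/567) = -9 + 264*(-1/567) = -9 - 88/189 = -1789/189 ≈ -9.4656)
k = -1303381 (k = -1130145 - 1*173236 = -1130145 - 173236 = -1303381)
k + R = -1303381 - 1789/189 = -246340798/189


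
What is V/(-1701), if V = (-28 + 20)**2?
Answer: -64/1701 ≈ -0.037625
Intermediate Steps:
V = 64 (V = (-8)**2 = 64)
V/(-1701) = 64/(-1701) = 64*(-1/1701) = -64/1701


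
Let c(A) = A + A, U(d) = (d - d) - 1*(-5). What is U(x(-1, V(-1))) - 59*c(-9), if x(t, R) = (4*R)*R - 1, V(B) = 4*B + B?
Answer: 1067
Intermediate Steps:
V(B) = 5*B
x(t, R) = -1 + 4*R² (x(t, R) = 4*R² - 1 = -1 + 4*R²)
U(d) = 5 (U(d) = 0 + 5 = 5)
c(A) = 2*A
U(x(-1, V(-1))) - 59*c(-9) = 5 - 118*(-9) = 5 - 59*(-18) = 5 + 1062 = 1067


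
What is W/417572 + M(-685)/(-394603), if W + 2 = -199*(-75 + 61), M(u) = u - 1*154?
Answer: 362229415/41193790979 ≈ 0.0087933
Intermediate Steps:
M(u) = -154 + u (M(u) = u - 154 = -154 + u)
W = 2784 (W = -2 - 199*(-75 + 61) = -2 - 199*(-14) = -2 + 2786 = 2784)
W/417572 + M(-685)/(-394603) = 2784/417572 + (-154 - 685)/(-394603) = 2784*(1/417572) - 839*(-1/394603) = 696/104393 + 839/394603 = 362229415/41193790979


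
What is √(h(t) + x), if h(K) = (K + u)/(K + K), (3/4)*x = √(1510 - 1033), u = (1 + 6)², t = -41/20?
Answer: √(-76998 + 26896*√53)/82 ≈ 4.2035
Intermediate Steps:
t = -41/20 (t = -41*1/20 = -41/20 ≈ -2.0500)
u = 49 (u = 7² = 49)
x = 4*√53 (x = 4*√(1510 - 1033)/3 = 4*√477/3 = 4*(3*√53)/3 = 4*√53 ≈ 29.120)
h(K) = (49 + K)/(2*K) (h(K) = (K + 49)/(K + K) = (49 + K)/((2*K)) = (49 + K)*(1/(2*K)) = (49 + K)/(2*K))
√(h(t) + x) = √((49 - 41/20)/(2*(-41/20)) + 4*√53) = √((½)*(-20/41)*(939/20) + 4*√53) = √(-939/82 + 4*√53)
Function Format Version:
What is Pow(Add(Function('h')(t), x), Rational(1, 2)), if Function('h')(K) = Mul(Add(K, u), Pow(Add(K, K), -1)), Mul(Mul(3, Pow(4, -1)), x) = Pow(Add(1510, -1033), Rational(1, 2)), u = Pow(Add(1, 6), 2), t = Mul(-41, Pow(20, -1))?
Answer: Mul(Rational(1, 82), Pow(Add(-76998, Mul(26896, Pow(53, Rational(1, 2)))), Rational(1, 2))) ≈ 4.2035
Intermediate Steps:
t = Rational(-41, 20) (t = Mul(-41, Rational(1, 20)) = Rational(-41, 20) ≈ -2.0500)
u = 49 (u = Pow(7, 2) = 49)
x = Mul(4, Pow(53, Rational(1, 2))) (x = Mul(Rational(4, 3), Pow(Add(1510, -1033), Rational(1, 2))) = Mul(Rational(4, 3), Pow(477, Rational(1, 2))) = Mul(Rational(4, 3), Mul(3, Pow(53, Rational(1, 2)))) = Mul(4, Pow(53, Rational(1, 2))) ≈ 29.120)
Function('h')(K) = Mul(Rational(1, 2), Pow(K, -1), Add(49, K)) (Function('h')(K) = Mul(Add(K, 49), Pow(Add(K, K), -1)) = Mul(Add(49, K), Pow(Mul(2, K), -1)) = Mul(Add(49, K), Mul(Rational(1, 2), Pow(K, -1))) = Mul(Rational(1, 2), Pow(K, -1), Add(49, K)))
Pow(Add(Function('h')(t), x), Rational(1, 2)) = Pow(Add(Mul(Rational(1, 2), Pow(Rational(-41, 20), -1), Add(49, Rational(-41, 20))), Mul(4, Pow(53, Rational(1, 2)))), Rational(1, 2)) = Pow(Add(Mul(Rational(1, 2), Rational(-20, 41), Rational(939, 20)), Mul(4, Pow(53, Rational(1, 2)))), Rational(1, 2)) = Pow(Add(Rational(-939, 82), Mul(4, Pow(53, Rational(1, 2)))), Rational(1, 2))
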